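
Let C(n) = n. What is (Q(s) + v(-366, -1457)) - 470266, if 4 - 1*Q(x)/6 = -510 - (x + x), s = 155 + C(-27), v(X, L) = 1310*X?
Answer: -945106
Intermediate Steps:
s = 128 (s = 155 - 27 = 128)
Q(x) = 3084 + 12*x (Q(x) = 24 - 6*(-510 - (x + x)) = 24 - 6*(-510 - 2*x) = 24 + (3060 + 12*x) = 3084 + 12*x)
(Q(s) + v(-366, -1457)) - 470266 = ((3084 + 12*128) + 1310*(-366)) - 470266 = ((3084 + 1536) - 479460) - 470266 = (4620 - 479460) - 470266 = -474840 - 470266 = -945106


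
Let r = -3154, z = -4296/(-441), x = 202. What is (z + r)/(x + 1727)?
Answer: -462206/283563 ≈ -1.6300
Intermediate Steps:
z = 1432/147 (z = -4296*(-1/441) = 1432/147 ≈ 9.7415)
(z + r)/(x + 1727) = (1432/147 - 3154)/(202 + 1727) = -462206/147/1929 = -462206/147*1/1929 = -462206/283563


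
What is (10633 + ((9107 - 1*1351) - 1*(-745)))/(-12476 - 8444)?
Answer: -9567/10460 ≈ -0.91463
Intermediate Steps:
(10633 + ((9107 - 1*1351) - 1*(-745)))/(-12476 - 8444) = (10633 + ((9107 - 1351) + 745))/(-20920) = (10633 + (7756 + 745))*(-1/20920) = (10633 + 8501)*(-1/20920) = 19134*(-1/20920) = -9567/10460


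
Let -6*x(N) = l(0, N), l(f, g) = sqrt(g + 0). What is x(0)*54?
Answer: 0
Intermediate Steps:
l(f, g) = sqrt(g)
x(N) = -sqrt(N)/6
x(0)*54 = -sqrt(0)/6*54 = -1/6*0*54 = 0*54 = 0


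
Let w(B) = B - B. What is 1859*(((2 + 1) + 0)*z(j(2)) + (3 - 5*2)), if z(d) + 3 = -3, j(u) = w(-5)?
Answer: -46475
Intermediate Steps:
w(B) = 0
j(u) = 0
z(d) = -6 (z(d) = -3 - 3 = -6)
1859*(((2 + 1) + 0)*z(j(2)) + (3 - 5*2)) = 1859*(((2 + 1) + 0)*(-6) + (3 - 5*2)) = 1859*((3 + 0)*(-6) + (3 - 10)) = 1859*(3*(-6) - 7) = 1859*(-18 - 7) = 1859*(-25) = -46475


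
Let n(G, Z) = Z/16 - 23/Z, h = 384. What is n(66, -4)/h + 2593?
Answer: 1991435/768 ≈ 2593.0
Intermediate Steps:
n(G, Z) = -23/Z + Z/16 (n(G, Z) = Z*(1/16) - 23/Z = Z/16 - 23/Z = -23/Z + Z/16)
n(66, -4)/h + 2593 = (-23/(-4) + (1/16)*(-4))/384 + 2593 = (-23*(-¼) - ¼)*(1/384) + 2593 = (23/4 - ¼)*(1/384) + 2593 = (11/2)*(1/384) + 2593 = 11/768 + 2593 = 1991435/768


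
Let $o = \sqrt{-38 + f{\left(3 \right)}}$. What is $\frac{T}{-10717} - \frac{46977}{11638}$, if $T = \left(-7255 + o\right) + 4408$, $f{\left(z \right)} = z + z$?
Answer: $- \frac{470319123}{124724446} - \frac{4 i \sqrt{2}}{10717} \approx -3.7709 - 0.00052784 i$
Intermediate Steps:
$f{\left(z \right)} = 2 z$
$o = 4 i \sqrt{2}$ ($o = \sqrt{-38 + 2 \cdot 3} = \sqrt{-38 + 6} = \sqrt{-32} = 4 i \sqrt{2} \approx 5.6569 i$)
$T = -2847 + 4 i \sqrt{2}$ ($T = \left(-7255 + 4 i \sqrt{2}\right) + 4408 = -2847 + 4 i \sqrt{2} \approx -2847.0 + 5.6569 i$)
$\frac{T}{-10717} - \frac{46977}{11638} = \frac{-2847 + 4 i \sqrt{2}}{-10717} - \frac{46977}{11638} = \left(-2847 + 4 i \sqrt{2}\right) \left(- \frac{1}{10717}\right) - \frac{46977}{11638} = \left(\frac{2847}{10717} - \frac{4 i \sqrt{2}}{10717}\right) - \frac{46977}{11638} = - \frac{470319123}{124724446} - \frac{4 i \sqrt{2}}{10717}$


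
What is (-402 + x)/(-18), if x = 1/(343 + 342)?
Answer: 275369/12330 ≈ 22.333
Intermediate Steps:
x = 1/685 ≈ 0.0014599
(-402 + x)/(-18) = (-402 + 1/685)/(-18) = -1/18*(-275369/685) = 275369/12330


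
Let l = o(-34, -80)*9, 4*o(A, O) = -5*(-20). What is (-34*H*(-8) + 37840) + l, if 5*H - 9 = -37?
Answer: 182709/5 ≈ 36542.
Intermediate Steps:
H = -28/5 (H = 9/5 + (⅕)*(-37) = 9/5 - 37/5 = -28/5 ≈ -5.6000)
o(A, O) = 25 (o(A, O) = (-5*(-20))/4 = (¼)*100 = 25)
l = 225 (l = 25*9 = 225)
(-34*H*(-8) + 37840) + l = (-34*(-28/5)*(-8) + 37840) + 225 = ((952/5)*(-8) + 37840) + 225 = (-7616/5 + 37840) + 225 = 181584/5 + 225 = 182709/5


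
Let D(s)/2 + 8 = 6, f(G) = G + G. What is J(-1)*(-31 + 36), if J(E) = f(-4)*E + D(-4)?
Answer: 20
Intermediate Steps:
f(G) = 2*G
D(s) = -4 (D(s) = -16 + 2*6 = -16 + 12 = -4)
J(E) = -4 - 8*E (J(E) = (2*(-4))*E - 4 = -8*E - 4 = -4 - 8*E)
J(-1)*(-31 + 36) = (-4 - 8*(-1))*(-31 + 36) = (-4 + 8)*5 = 4*5 = 20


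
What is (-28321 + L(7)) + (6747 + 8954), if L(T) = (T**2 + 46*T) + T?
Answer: -12242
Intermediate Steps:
L(T) = T**2 + 47*T
(-28321 + L(7)) + (6747 + 8954) = (-28321 + 7*(47 + 7)) + (6747 + 8954) = (-28321 + 7*54) + 15701 = (-28321 + 378) + 15701 = -27943 + 15701 = -12242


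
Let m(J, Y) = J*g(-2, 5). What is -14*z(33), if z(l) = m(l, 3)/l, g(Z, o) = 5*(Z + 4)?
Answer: -140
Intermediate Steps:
g(Z, o) = 20 + 5*Z (g(Z, o) = 5*(4 + Z) = 20 + 5*Z)
m(J, Y) = 10*J (m(J, Y) = J*(20 + 5*(-2)) = J*(20 - 10) = J*10 = 10*J)
z(l) = 10 (z(l) = (10*l)/l = 10)
-14*z(33) = -14*10 = -140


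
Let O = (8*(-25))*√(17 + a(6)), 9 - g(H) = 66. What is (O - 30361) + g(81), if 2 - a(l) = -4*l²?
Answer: -30418 - 200*√163 ≈ -32971.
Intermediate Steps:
a(l) = 2 + 4*l² (a(l) = 2 - (-4)*l² = 2 + 4*l²)
g(H) = -57 (g(H) = 9 - 1*66 = 9 - 66 = -57)
O = -200*√163 (O = (8*(-25))*√(17 + (2 + 4*6²)) = -200*√(17 + (2 + 4*36)) = -200*√(17 + (2 + 144)) = -200*√(17 + 146) = -200*√163 ≈ -2553.4)
(O - 30361) + g(81) = (-200*√163 - 30361) - 57 = (-30361 - 200*√163) - 57 = -30418 - 200*√163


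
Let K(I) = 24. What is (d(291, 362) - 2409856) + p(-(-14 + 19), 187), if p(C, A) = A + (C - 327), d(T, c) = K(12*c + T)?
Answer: -2409977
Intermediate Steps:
d(T, c) = 24
p(C, A) = -327 + A + C (p(C, A) = A + (-327 + C) = -327 + A + C)
(d(291, 362) - 2409856) + p(-(-14 + 19), 187) = (24 - 2409856) + (-327 + 187 - (-14 + 19)) = -2409832 + (-327 + 187 - 1*5) = -2409832 + (-327 + 187 - 5) = -2409832 - 145 = -2409977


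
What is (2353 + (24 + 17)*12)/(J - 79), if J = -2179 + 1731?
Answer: -2845/527 ≈ -5.3985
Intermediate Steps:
J = -448
(2353 + (24 + 17)*12)/(J - 79) = (2353 + (24 + 17)*12)/(-448 - 79) = (2353 + 41*12)/(-527) = (2353 + 492)*(-1/527) = 2845*(-1/527) = -2845/527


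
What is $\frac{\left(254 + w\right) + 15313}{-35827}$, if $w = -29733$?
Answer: $\frac{14166}{35827} \approx 0.3954$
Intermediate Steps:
$\frac{\left(254 + w\right) + 15313}{-35827} = \frac{\left(254 - 29733\right) + 15313}{-35827} = \left(-29479 + 15313\right) \left(- \frac{1}{35827}\right) = \left(-14166\right) \left(- \frac{1}{35827}\right) = \frac{14166}{35827}$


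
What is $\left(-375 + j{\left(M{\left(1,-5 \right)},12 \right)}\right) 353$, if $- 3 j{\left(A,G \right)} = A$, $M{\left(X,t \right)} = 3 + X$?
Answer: $- \frac{398537}{3} \approx -1.3285 \cdot 10^{5}$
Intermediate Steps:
$j{\left(A,G \right)} = - \frac{A}{3}$
$\left(-375 + j{\left(M{\left(1,-5 \right)},12 \right)}\right) 353 = \left(-375 - \frac{3 + 1}{3}\right) 353 = \left(-375 - \frac{4}{3}\right) 353 = \left(- \frac{1129}{3}\right) 353 = - \frac{398537}{3}$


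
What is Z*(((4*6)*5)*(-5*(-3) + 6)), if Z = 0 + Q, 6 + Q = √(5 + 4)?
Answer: -7560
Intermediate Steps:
Q = -3 (Q = -6 + √(5 + 4) = -6 + √9 = -6 + 3 = -3)
Z = -3 (Z = 0 - 3 = -3)
Z*(((4*6)*5)*(-5*(-3) + 6)) = -3*(4*6)*5*(-5*(-3) + 6) = -3*24*5*(15 + 6) = -360*21 = -3*2520 = -7560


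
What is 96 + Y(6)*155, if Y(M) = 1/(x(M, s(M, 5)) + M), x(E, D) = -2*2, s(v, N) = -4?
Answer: 347/2 ≈ 173.50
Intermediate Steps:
x(E, D) = -4
Y(M) = 1/(-4 + M)
96 + Y(6)*155 = 96 + 155/(-4 + 6) = 96 + 155/2 = 347/2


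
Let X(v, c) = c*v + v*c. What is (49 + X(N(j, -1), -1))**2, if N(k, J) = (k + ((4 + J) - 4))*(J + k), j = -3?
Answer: 289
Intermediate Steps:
N(k, J) = (J + k)**2 (N(k, J) = (k + J)*(J + k) = (J + k)*(J + k) = (J + k)**2)
X(v, c) = 2*c*v (X(v, c) = c*v + c*v = 2*c*v)
(49 + X(N(j, -1), -1))**2 = (49 + 2*(-1)*(-1 - 3)**2)**2 = (49 + 2*(-1)*(-4)**2)**2 = (49 + 2*(-1)*16)**2 = (49 - 32)**2 = 17**2 = 289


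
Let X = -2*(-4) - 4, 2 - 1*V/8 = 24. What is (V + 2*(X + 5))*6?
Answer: -948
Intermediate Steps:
V = -176 (V = 16 - 8*24 = 16 - 192 = -176)
X = 4 (X = 8 - 4 = 4)
(V + 2*(X + 5))*6 = (-176 + 2*(4 + 5))*6 = (-176 + 2*9)*6 = (-176 + 18)*6 = -158*6 = -948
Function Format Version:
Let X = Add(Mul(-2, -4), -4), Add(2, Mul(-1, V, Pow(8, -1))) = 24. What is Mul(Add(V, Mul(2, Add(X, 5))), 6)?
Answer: -948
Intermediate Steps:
V = -176 (V = Add(16, Mul(-8, 24)) = Add(16, -192) = -176)
X = 4 (X = Add(8, -4) = 4)
Mul(Add(V, Mul(2, Add(X, 5))), 6) = Mul(Add(-176, Mul(2, Add(4, 5))), 6) = Mul(Add(-176, Mul(2, 9)), 6) = Mul(Add(-176, 18), 6) = Mul(-158, 6) = -948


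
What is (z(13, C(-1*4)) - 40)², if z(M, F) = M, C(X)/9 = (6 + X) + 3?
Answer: 729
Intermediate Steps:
C(X) = 81 + 9*X (C(X) = 9*((6 + X) + 3) = 9*(9 + X) = 81 + 9*X)
(z(13, C(-1*4)) - 40)² = (13 - 40)² = (-27)² = 729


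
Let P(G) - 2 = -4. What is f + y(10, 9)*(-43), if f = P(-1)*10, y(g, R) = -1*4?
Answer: 152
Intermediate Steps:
P(G) = -2 (P(G) = 2 - 4 = -2)
y(g, R) = -4
f = -20 (f = -2*10 = -20)
f + y(10, 9)*(-43) = -20 - 4*(-43) = -20 + 172 = 152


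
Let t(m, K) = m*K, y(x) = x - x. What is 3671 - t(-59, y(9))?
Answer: 3671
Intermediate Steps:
y(x) = 0
t(m, K) = K*m
3671 - t(-59, y(9)) = 3671 - 0*(-59) = 3671 - 1*0 = 3671 + 0 = 3671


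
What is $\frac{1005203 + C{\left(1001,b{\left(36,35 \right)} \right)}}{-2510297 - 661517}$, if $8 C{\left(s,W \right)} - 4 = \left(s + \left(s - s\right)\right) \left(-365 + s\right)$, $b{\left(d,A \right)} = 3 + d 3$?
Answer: $- \frac{1084783}{3171814} \approx -0.34201$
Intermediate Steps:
$b{\left(d,A \right)} = 3 + 3 d$
$C{\left(s,W \right)} = \frac{1}{2} + \frac{s \left(-365 + s\right)}{8}$ ($C{\left(s,W \right)} = \frac{1}{2} + \frac{\left(s + \left(s - s\right)\right) \left(-365 + s\right)}{8} = \frac{1}{2} + \frac{\left(s + 0\right) \left(-365 + s\right)}{8} = \frac{1}{2} + \frac{s \left(-365 + s\right)}{8}$)
$\frac{1005203 + C{\left(1001,b{\left(36,35 \right)} \right)}}{-2510297 - 661517} = \frac{1005203 + \left(\frac{1}{2} - \frac{365365}{8} + \frac{1001^{2}}{8}\right)}{-2510297 - 661517} = \frac{1005203 + \left(\frac{1}{2} - \frac{365365}{8} + \frac{1}{8} \cdot 1002001\right)}{-3171814} = \left(1005203 + \left(\frac{1}{2} - \frac{365365}{8} + \frac{1002001}{8}\right)\right) \left(- \frac{1}{3171814}\right) = \left(1005203 + 79580\right) \left(- \frac{1}{3171814}\right) = 1084783 \left(- \frac{1}{3171814}\right) = - \frac{1084783}{3171814}$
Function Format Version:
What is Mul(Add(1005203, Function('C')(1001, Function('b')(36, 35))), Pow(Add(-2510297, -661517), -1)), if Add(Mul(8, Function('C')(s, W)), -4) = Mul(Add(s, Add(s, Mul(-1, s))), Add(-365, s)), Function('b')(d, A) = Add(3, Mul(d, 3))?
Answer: Rational(-1084783, 3171814) ≈ -0.34201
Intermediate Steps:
Function('b')(d, A) = Add(3, Mul(3, d))
Function('C')(s, W) = Add(Rational(1, 2), Mul(Rational(1, 8), s, Add(-365, s))) (Function('C')(s, W) = Add(Rational(1, 2), Mul(Rational(1, 8), Mul(Add(s, Add(s, Mul(-1, s))), Add(-365, s)))) = Add(Rational(1, 2), Mul(Rational(1, 8), Mul(Add(s, 0), Add(-365, s)))) = Add(Rational(1, 2), Mul(Rational(1, 8), Mul(s, Add(-365, s)))) = Add(Rational(1, 2), Mul(Rational(1, 8), s, Add(-365, s))))
Mul(Add(1005203, Function('C')(1001, Function('b')(36, 35))), Pow(Add(-2510297, -661517), -1)) = Mul(Add(1005203, Add(Rational(1, 2), Mul(Rational(-365, 8), 1001), Mul(Rational(1, 8), Pow(1001, 2)))), Pow(Add(-2510297, -661517), -1)) = Mul(Add(1005203, Add(Rational(1, 2), Rational(-365365, 8), Mul(Rational(1, 8), 1002001))), Pow(-3171814, -1)) = Mul(Add(1005203, Add(Rational(1, 2), Rational(-365365, 8), Rational(1002001, 8))), Rational(-1, 3171814)) = Mul(Add(1005203, 79580), Rational(-1, 3171814)) = Mul(1084783, Rational(-1, 3171814)) = Rational(-1084783, 3171814)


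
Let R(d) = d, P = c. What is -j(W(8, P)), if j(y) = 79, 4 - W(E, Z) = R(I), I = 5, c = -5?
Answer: -79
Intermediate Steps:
P = -5
W(E, Z) = -1 (W(E, Z) = 4 - 1*5 = 4 - 5 = -1)
-j(W(8, P)) = -1*79 = -79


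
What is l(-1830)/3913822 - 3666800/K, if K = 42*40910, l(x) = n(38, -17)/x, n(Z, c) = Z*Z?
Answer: -36475976491219/17092218393635 ≈ -2.1341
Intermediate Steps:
n(Z, c) = Z²
l(x) = 1444/x (l(x) = 38²/x = 1444/x)
K = 1718220
l(-1830)/3913822 - 3666800/K = (1444/(-1830))/3913822 - 3666800/1718220 = (1444*(-1/1830))*(1/3913822) - 3666800*1/1718220 = -722/915*1/3913822 - 183340/85911 = -361/1790573565 - 183340/85911 = -36475976491219/17092218393635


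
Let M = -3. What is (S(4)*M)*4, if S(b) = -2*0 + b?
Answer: -48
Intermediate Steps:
S(b) = b (S(b) = 0 + b = b)
(S(4)*M)*4 = (4*(-3))*4 = -12*4 = -48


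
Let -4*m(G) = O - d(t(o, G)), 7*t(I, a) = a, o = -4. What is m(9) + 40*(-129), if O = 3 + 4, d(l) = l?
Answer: -36130/7 ≈ -5161.4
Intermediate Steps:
t(I, a) = a/7
O = 7
m(G) = -7/4 + G/28 (m(G) = -(7 - G/7)/4 = -7/4 + G/28)
m(9) + 40*(-129) = (-7/4 + (1/28)*9) + 40*(-129) = (-7/4 + 9/28) - 5160 = -10/7 - 5160 = -36130/7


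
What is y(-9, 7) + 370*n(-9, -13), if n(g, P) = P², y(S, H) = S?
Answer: 62521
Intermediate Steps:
y(-9, 7) + 370*n(-9, -13) = -9 + 370*(-13)² = -9 + 370*169 = -9 + 62530 = 62521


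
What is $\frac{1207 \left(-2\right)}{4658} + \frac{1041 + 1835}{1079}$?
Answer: $\frac{317403}{147823} \approx 2.1472$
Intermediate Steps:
$\frac{1207 \left(-2\right)}{4658} + \frac{1041 + 1835}{1079} = \left(-2414\right) \frac{1}{4658} + 2876 \cdot \frac{1}{1079} = - \frac{71}{137} + \frac{2876}{1079} = \frac{317403}{147823}$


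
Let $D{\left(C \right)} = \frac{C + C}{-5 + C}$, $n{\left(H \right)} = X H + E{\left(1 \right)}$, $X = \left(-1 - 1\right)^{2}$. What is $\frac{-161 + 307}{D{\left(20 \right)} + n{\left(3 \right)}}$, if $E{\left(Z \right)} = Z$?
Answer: $\frac{438}{47} \approx 9.3192$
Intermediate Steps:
$X = 4$ ($X = \left(-2\right)^{2} = 4$)
$n{\left(H \right)} = 1 + 4 H$ ($n{\left(H \right)} = 4 H + 1 = 1 + 4 H$)
$D{\left(C \right)} = \frac{2 C}{-5 + C}$
$\frac{-161 + 307}{D{\left(20 \right)} + n{\left(3 \right)}} = \frac{-161 + 307}{2 \cdot 20 \frac{1}{-5 + 20} + \left(1 + 4 \cdot 3\right)} = \frac{146}{2 \cdot 20 \cdot \frac{1}{15} + \left(1 + 12\right)} = \frac{146}{2 \cdot 20 \cdot \frac{1}{15} + 13} = \frac{146}{\frac{8}{3} + 13} = \frac{146}{\frac{47}{3}} = 146 \cdot \frac{3}{47} = \frac{438}{47}$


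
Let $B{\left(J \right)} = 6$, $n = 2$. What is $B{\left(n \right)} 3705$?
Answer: $22230$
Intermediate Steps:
$B{\left(n \right)} 3705 = 6 \cdot 3705 = 22230$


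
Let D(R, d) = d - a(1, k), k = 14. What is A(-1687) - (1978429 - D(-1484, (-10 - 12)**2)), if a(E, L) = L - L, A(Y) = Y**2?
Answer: 868024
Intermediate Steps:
a(E, L) = 0
D(R, d) = d (D(R, d) = d - 1*0 = d + 0 = d)
A(-1687) - (1978429 - D(-1484, (-10 - 12)**2)) = (-1687)**2 - (1978429 - (-10 - 12)**2) = 2845969 - (1978429 - 1*(-22)**2) = 2845969 - (1978429 - 1*484) = 2845969 - (1978429 - 484) = 2845969 - 1*1977945 = 2845969 - 1977945 = 868024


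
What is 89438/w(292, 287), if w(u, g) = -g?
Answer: -89438/287 ≈ -311.63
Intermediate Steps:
89438/w(292, 287) = 89438/((-1*287)) = 89438/(-287) = 89438*(-1/287) = -89438/287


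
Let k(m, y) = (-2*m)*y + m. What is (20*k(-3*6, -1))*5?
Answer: -5400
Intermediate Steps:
k(m, y) = m - 2*m*y (k(m, y) = -2*m*y + m = m - 2*m*y)
(20*k(-3*6, -1))*5 = (20*((-3*6)*(1 - 2*(-1))))*5 = (20*(-18*(1 + 2)))*5 = (20*(-18*3))*5 = (20*(-54))*5 = -1080*5 = -5400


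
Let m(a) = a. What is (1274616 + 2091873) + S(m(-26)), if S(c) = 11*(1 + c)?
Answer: 3366214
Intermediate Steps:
S(c) = 11 + 11*c
(1274616 + 2091873) + S(m(-26)) = (1274616 + 2091873) + (11 + 11*(-26)) = 3366489 + (11 - 286) = 3366489 - 275 = 3366214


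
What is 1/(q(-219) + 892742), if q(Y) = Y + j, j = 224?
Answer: 1/892747 ≈ 1.1201e-6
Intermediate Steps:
q(Y) = 224 + Y (q(Y) = Y + 224 = 224 + Y)
1/(q(-219) + 892742) = 1/((224 - 219) + 892742) = 1/(5 + 892742) = 1/892747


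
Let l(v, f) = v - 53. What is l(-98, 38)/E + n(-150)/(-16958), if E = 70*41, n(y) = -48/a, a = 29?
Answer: -37060661/705707170 ≈ -0.052516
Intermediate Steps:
l(v, f) = -53 + v
n(y) = -48/29
E = 2870
l(-98, 38)/E + n(-150)/(-16958) = (-53 - 98)/2870 - 48/29/(-16958) = -151*1/2870 - 48/29*(-1/16958) = -151/2870 + 24/245891 = -37060661/705707170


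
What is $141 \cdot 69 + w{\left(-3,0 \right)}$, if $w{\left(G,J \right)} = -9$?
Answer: $9720$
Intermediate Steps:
$141 \cdot 69 + w{\left(-3,0 \right)} = 141 \cdot 69 - 9 = 9729 - 9 = 9720$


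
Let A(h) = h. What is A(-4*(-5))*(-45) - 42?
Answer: -942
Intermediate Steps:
A(-4*(-5))*(-45) - 42 = -4*(-5)*(-45) - 42 = 20*(-45) - 42 = -900 - 42 = -942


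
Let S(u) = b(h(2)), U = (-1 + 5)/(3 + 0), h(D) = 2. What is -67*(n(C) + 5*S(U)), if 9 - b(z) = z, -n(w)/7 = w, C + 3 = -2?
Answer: -4690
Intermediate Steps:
C = -5 (C = -3 - 2 = -5)
n(w) = -7*w
b(z) = 9 - z
U = 4/3 ≈ 1.3333
S(u) = 7 (S(u) = 9 - 1*2 = 9 - 2 = 7)
-67*(n(C) + 5*S(U)) = -67*(-7*(-5) + 5*7) = -67*(35 + 35) = -67*70 = -4690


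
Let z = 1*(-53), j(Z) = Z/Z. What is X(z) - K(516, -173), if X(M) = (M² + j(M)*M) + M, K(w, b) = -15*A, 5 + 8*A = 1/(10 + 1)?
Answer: 118527/44 ≈ 2693.8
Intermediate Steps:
A = -27/44 (A = -5/8 + 1/(8*(10 + 1)) = -5/8 + (⅛)/11 = -5/8 + (⅛)*(1/11) = -5/8 + 1/88 = -27/44 ≈ -0.61364)
j(Z) = 1
K(w, b) = 405/44 (K(w, b) = -15*(-27/44) = 405/44)
z = -53
X(M) = M² + 2*M (X(M) = (M² + 1*M) + M = (M² + M) + M = (M + M²) + M = M² + 2*M)
X(z) - K(516, -173) = -53*(2 - 53) - 1*405/44 = -53*(-51) - 405/44 = 2703 - 405/44 = 118527/44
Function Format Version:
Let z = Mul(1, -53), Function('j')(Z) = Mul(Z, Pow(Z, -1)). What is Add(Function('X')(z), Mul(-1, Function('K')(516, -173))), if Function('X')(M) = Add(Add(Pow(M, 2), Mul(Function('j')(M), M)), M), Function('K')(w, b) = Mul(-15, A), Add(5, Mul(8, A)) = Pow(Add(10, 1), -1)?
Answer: Rational(118527, 44) ≈ 2693.8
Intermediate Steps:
A = Rational(-27, 44) (A = Add(Rational(-5, 8), Mul(Rational(1, 8), Pow(Add(10, 1), -1))) = Add(Rational(-5, 8), Mul(Rational(1, 8), Pow(11, -1))) = Add(Rational(-5, 8), Mul(Rational(1, 8), Rational(1, 11))) = Add(Rational(-5, 8), Rational(1, 88)) = Rational(-27, 44) ≈ -0.61364)
Function('j')(Z) = 1
Function('K')(w, b) = Rational(405, 44) (Function('K')(w, b) = Mul(-15, Rational(-27, 44)) = Rational(405, 44))
z = -53
Function('X')(M) = Add(Pow(M, 2), Mul(2, M)) (Function('X')(M) = Add(Add(Pow(M, 2), Mul(1, M)), M) = Add(Add(Pow(M, 2), M), M) = Add(Add(M, Pow(M, 2)), M) = Add(Pow(M, 2), Mul(2, M)))
Add(Function('X')(z), Mul(-1, Function('K')(516, -173))) = Add(Mul(-53, Add(2, -53)), Mul(-1, Rational(405, 44))) = Add(Mul(-53, -51), Rational(-405, 44)) = Add(2703, Rational(-405, 44)) = Rational(118527, 44)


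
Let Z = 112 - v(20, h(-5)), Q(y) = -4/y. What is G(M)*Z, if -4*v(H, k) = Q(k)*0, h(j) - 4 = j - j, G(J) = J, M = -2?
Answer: -224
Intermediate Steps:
h(j) = 4 (h(j) = 4 + (j - j) = 4 + 0 = 4)
v(H, k) = 0 (v(H, k) = -(-4/k)*0/4 = -1/4*0 = 0)
Z = 112 (Z = 112 - 1*0 = 112 + 0 = 112)
G(M)*Z = -2*112 = -224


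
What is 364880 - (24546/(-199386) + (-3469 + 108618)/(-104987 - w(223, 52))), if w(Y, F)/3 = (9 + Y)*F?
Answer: 1711845651832828/4691519349 ≈ 3.6488e+5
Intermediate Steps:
w(Y, F) = 3*F*(9 + Y) (w(Y, F) = 3*((9 + Y)*F) = 3*(F*(9 + Y)) = 3*F*(9 + Y))
364880 - (24546/(-199386) + (-3469 + 108618)/(-104987 - w(223, 52))) = 364880 - (24546/(-199386) + (-3469 + 108618)/(-104987 - 3*52*(9 + 223))) = 364880 - (24546*(-1/199386) + 105149/(-104987 - 3*52*232)) = 364880 - (-4091/33231 + 105149/(-104987 - 1*36192)) = 364880 - (-4091/33231 + 105149/(-104987 - 36192)) = 364880 - (-4091/33231 + 105149/(-141179)) = 364880 - (-4091/33231 + 105149*(-1/141179)) = 364880 - (-4091/33231 - 105149/141179) = 364880 - 1*(-4071769708/4691519349) = 364880 + 4071769708/4691519349 = 1711845651832828/4691519349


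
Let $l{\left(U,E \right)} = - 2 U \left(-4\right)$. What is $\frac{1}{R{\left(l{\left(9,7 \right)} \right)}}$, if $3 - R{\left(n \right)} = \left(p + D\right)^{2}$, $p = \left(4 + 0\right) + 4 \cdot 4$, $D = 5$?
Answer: $- \frac{1}{622} \approx -0.0016077$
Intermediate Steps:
$p = 20$ ($p = 4 + 16 = 20$)
$l{\left(U,E \right)} = 8 U$
$R{\left(n \right)} = -622$ ($R{\left(n \right)} = 3 - \left(20 + 5\right)^{2} = 3 - 25^{2} = 3 - 625 = -622$)
$\frac{1}{R{\left(l{\left(9,7 \right)} \right)}} = \frac{1}{-622} = - \frac{1}{622}$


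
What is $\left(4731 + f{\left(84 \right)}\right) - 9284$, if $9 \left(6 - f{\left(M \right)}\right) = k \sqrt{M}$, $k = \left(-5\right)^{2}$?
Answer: $-4547 - \frac{50 \sqrt{21}}{9} \approx -4572.5$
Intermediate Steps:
$k = 25$
$f{\left(M \right)} = 6 - \frac{25 \sqrt{M}}{9}$
$\left(4731 + f{\left(84 \right)}\right) - 9284 = \left(4731 + \left(6 - \frac{25 \sqrt{84}}{9}\right)\right) - 9284 = \left(4731 + \left(6 - \frac{25 \cdot 2 \sqrt{21}}{9}\right)\right) - 9284 = \left(4731 + \left(6 - \frac{50 \sqrt{21}}{9}\right)\right) - 9284 = \left(4737 - \frac{50 \sqrt{21}}{9}\right) - 9284 = -4547 - \frac{50 \sqrt{21}}{9}$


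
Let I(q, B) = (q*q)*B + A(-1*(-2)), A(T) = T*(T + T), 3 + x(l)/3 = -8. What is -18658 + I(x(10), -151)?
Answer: -183089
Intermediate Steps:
x(l) = -33 (x(l) = -9 + 3*(-8) = -9 - 24 = -33)
A(T) = 2*T² (A(T) = T*(2*T) = 2*T²)
I(q, B) = 8 + B*q² (I(q, B) = (q*q)*B + 2*(-1*(-2))² = q²*B + 2*2² = B*q² + 2*4 = B*q² + 8 = 8 + B*q²)
-18658 + I(x(10), -151) = -18658 + (8 - 151*(-33)²) = -18658 + (8 - 151*1089) = -18658 + (8 - 164439) = -18658 - 164431 = -183089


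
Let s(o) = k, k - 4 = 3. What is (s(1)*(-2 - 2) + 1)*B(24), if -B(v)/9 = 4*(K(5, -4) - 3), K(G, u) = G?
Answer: 1944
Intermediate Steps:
k = 7 (k = 4 + 3 = 7)
s(o) = 7
B(v) = -72 (B(v) = -36*(5 - 3) = -36*2 = -9*8 = -72)
(s(1)*(-2 - 2) + 1)*B(24) = (7*(-2 - 2) + 1)*(-72) = (7*(-4) + 1)*(-72) = (-28 + 1)*(-72) = -27*(-72) = 1944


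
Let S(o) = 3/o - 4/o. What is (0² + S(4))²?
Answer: 1/16 ≈ 0.062500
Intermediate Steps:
S(o) = -1/o
(0² + S(4))² = (0² - 1/4)² = (0 - 1*¼)² = (0 - ¼)² = (-¼)² = 1/16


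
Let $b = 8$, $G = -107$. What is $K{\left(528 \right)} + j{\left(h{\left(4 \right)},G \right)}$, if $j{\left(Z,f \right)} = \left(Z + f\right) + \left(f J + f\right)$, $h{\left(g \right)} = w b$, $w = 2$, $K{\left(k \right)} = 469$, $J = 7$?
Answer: $-478$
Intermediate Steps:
$h{\left(g \right)} = 16$ ($h{\left(g \right)} = 2 \cdot 8 = 16$)
$j{\left(Z,f \right)} = Z + 9 f$ ($j{\left(Z,f \right)} = \left(Z + f\right) + \left(f 7 + f\right) = \left(Z + f\right) + \left(7 f + f\right) = \left(Z + f\right) + 8 f = Z + 9 f$)
$K{\left(528 \right)} + j{\left(h{\left(4 \right)},G \right)} = 469 + \left(16 + 9 \left(-107\right)\right) = 469 + \left(16 - 963\right) = 469 - 947 = -478$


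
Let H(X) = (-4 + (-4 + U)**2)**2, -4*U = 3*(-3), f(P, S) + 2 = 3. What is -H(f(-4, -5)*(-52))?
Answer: -225/256 ≈ -0.87891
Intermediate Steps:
f(P, S) = 1 (f(P, S) = -2 + 3 = 1)
U = 9/4 (U = -3*(-3)/4 = -1/4*(-9) = 9/4 ≈ 2.2500)
H(X) = 225/256 (H(X) = (-4 + (-4 + 9/4)**2)**2 = (-4 + (-7/4)**2)**2 = (-4 + 49/16)**2 = (-15/16)**2 = 225/256)
-H(f(-4, -5)*(-52)) = -1*225/256 = -225/256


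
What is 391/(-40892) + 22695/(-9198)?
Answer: -155273393/62687436 ≈ -2.4769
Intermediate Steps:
391/(-40892) + 22695/(-9198) = 391*(-1/40892) + 22695*(-1/9198) = -391/40892 - 7565/3066 = -155273393/62687436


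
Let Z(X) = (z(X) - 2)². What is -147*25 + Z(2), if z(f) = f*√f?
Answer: -3663 - 8*√2 ≈ -3674.3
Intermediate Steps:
z(f) = f^(3/2)
Z(X) = (-2 + X^(3/2))² (Z(X) = (X^(3/2) - 2)² = (-2 + X^(3/2))²)
-147*25 + Z(2) = -147*25 + (-2 + 2^(3/2))² = -3675 + (-2 + 2*√2)²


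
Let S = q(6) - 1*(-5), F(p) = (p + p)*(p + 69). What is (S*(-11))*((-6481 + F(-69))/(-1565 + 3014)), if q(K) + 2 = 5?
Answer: 570328/1449 ≈ 393.60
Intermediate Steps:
F(p) = 2*p*(69 + p) (F(p) = (2*p)*(69 + p) = 2*p*(69 + p))
q(K) = 3 (q(K) = -2 + 5 = 3)
S = 8 (S = 3 - 1*(-5) = 3 + 5 = 8)
(S*(-11))*((-6481 + F(-69))/(-1565 + 3014)) = (8*(-11))*((-6481 + 2*(-69)*(69 - 69))/(-1565 + 3014)) = -88*(-6481 + 2*(-69)*0)/1449 = -88*(-6481 + 0)/1449 = -(-570328)/1449 = -88*(-6481/1449) = 570328/1449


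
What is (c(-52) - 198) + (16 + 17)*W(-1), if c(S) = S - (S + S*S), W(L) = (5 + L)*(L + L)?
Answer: -3166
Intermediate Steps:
W(L) = 2*L*(5 + L) (W(L) = (5 + L)*(2*L) = 2*L*(5 + L))
c(S) = -S² (c(S) = S - (S + S²) = S + (-S - S²) = -S²)
(c(-52) - 198) + (16 + 17)*W(-1) = (-1*(-52)² - 198) + (16 + 17)*(2*(-1)*(5 - 1)) = (-1*2704 - 198) + 33*(2*(-1)*4) = (-2704 - 198) + 33*(-8) = -2902 - 264 = -3166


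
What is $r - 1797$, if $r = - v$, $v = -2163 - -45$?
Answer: $321$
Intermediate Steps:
$v = -2118$ ($v = -2163 + 45 = -2118$)
$r = 2118$ ($r = \left(-1\right) \left(-2118\right) = 2118$)
$r - 1797 = 2118 - 1797 = 321$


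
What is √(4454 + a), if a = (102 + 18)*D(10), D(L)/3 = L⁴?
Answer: √3604454 ≈ 1898.5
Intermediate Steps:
D(L) = 3*L⁴
a = 3600000 (a = (102 + 18)*(3*10⁴) = 120*(3*10000) = 120*30000 = 3600000)
√(4454 + a) = √(4454 + 3600000) = √3604454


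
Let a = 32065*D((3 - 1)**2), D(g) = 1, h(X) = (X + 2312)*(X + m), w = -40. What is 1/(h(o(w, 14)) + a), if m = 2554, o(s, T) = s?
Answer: 1/5743873 ≈ 1.7410e-7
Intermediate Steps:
h(X) = (2312 + X)*(2554 + X) (h(X) = (X + 2312)*(X + 2554) = (2312 + X)*(2554 + X))
a = 32065 (a = 32065*1 = 32065)
1/(h(o(w, 14)) + a) = 1/((5904848 + (-40)**2 + 4866*(-40)) + 32065) = 1/((5904848 + 1600 - 194640) + 32065) = 1/(5711808 + 32065) = 1/5743873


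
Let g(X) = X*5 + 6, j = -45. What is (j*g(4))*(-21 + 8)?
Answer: 15210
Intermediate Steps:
g(X) = 6 + 5*X (g(X) = 5*X + 6 = 6 + 5*X)
(j*g(4))*(-21 + 8) = (-45*(6 + 5*4))*(-21 + 8) = -45*(6 + 20)*(-13) = -45*26*(-13) = -1170*(-13) = 15210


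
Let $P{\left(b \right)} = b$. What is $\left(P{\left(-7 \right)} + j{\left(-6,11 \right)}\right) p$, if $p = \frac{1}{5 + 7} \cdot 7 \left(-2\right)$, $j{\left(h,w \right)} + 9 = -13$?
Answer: $\frac{203}{6} \approx 33.833$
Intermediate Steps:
$j{\left(h,w \right)} = -22$ ($j{\left(h,w \right)} = -9 - 13 = -22$)
$p = - \frac{7}{6}$ ($p = \frac{1}{12} \cdot 7 \left(-2\right) = \frac{7}{12} \left(-2\right) = - \frac{7}{6} \approx -1.1667$)
$\left(P{\left(-7 \right)} + j{\left(-6,11 \right)}\right) p = \left(-7 - 22\right) \left(- \frac{7}{6}\right) = \left(-29\right) \left(- \frac{7}{6}\right) = \frac{203}{6}$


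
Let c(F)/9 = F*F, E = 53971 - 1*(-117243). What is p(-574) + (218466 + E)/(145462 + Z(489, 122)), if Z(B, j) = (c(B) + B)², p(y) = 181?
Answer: 419340093529753/2316796095773 ≈ 181.00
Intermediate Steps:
E = 171214 (E = 53971 + 117243 = 171214)
c(F) = 9*F² (c(F) = 9*(F*F) = 9*F²)
Z(B, j) = (B + 9*B²)² (Z(B, j) = (9*B² + B)² = (B + 9*B²)²)
p(-574) + (218466 + E)/(145462 + Z(489, 122)) = 181 + (218466 + 171214)/(145462 + 489²*(1 + 9*489)²) = 181 + 389680/(145462 + 239121*(1 + 4401)²) = 181 + 389680/(145462 + 239121*4402²) = 181 + 389680/(145462 + 239121*19377604) = 181 + 389680/(145462 + 4633592046084) = 181 + 389680/4633592191546 = 181 + 389680*(1/4633592191546) = 181 + 194840/2316796095773 = 419340093529753/2316796095773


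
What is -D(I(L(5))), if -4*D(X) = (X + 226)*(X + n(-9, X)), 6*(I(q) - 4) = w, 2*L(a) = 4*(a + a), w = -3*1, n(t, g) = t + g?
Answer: -459/4 ≈ -114.75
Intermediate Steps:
n(t, g) = g + t
w = -3
L(a) = 4*a (L(a) = (4*(a + a))/2 = (4*(2*a))/2 = (8*a)/2 = 4*a)
I(q) = 7/2 (I(q) = 4 + (1/6)*(-3) = 4 - 1/2 = 7/2)
D(X) = -(-9 + 2*X)*(226 + X)/4 (D(X) = -(X + 226)*(X + (X - 9))/4 = -(226 + X)*(X + (-9 + X))/4 = -(226 + X)*(-9 + 2*X)/4 = -(-9 + 2*X)*(226 + X)/4)
-D(I(L(5))) = -(1017/2 - 443/4*7/2 - (7/2)**2/2) = -(1017/2 - 3101/8 - 1/2*49/4) = -(1017/2 - 3101/8 - 49/8) = -1*459/4 = -459/4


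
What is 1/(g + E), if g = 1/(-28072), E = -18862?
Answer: -28072/529494065 ≈ -5.3017e-5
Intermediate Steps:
g = -1/28072 ≈ -3.5623e-5
1/(g + E) = 1/(-1/28072 - 18862) = 1/(-529494065/28072) = -28072/529494065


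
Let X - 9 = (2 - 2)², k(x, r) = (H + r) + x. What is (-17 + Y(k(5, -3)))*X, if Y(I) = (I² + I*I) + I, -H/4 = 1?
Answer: -99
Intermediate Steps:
H = -4 (H = -4*1 = -4)
k(x, r) = -4 + r + x (k(x, r) = (-4 + r) + x = -4 + r + x)
Y(I) = I + 2*I² (Y(I) = (I² + I²) + I = 2*I² + I = I + 2*I²)
X = 9 (X = 9 + (2 - 2)² = 9 + 0² = 9 + 0 = 9)
(-17 + Y(k(5, -3)))*X = (-17 + (-4 - 3 + 5)*(1 + 2*(-4 - 3 + 5)))*9 = (-17 - 2*(1 + 2*(-2)))*9 = (-17 - 2*(1 - 4))*9 = (-17 - 2*(-3))*9 = (-17 + 6)*9 = -11*9 = -99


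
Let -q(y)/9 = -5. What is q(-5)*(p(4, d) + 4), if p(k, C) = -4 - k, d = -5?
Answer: -180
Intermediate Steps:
q(y) = 45 (q(y) = -9*(-5) = 45)
q(-5)*(p(4, d) + 4) = 45*((-4 - 1*4) + 4) = 45*((-4 - 4) + 4) = 45*(-8 + 4) = 45*(-4) = -180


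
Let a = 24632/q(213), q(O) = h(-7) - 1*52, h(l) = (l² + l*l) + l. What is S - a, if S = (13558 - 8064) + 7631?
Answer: 487243/39 ≈ 12493.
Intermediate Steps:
h(l) = l + 2*l² (h(l) = (l² + l²) + l = 2*l² + l = l + 2*l²)
S = 13125 (S = 5494 + 7631 = 13125)
q(O) = 39 (q(O) = -7*(1 + 2*(-7)) - 1*52 = -7*(1 - 14) - 52 = -7*(-13) - 52 = 91 - 52 = 39)
a = 24632/39 ≈ 631.59
S - a = 13125 - 1*24632/39 = 13125 - 24632/39 = 487243/39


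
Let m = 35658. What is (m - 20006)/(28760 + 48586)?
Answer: 7826/38673 ≈ 0.20236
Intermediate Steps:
(m - 20006)/(28760 + 48586) = (35658 - 20006)/(28760 + 48586) = 15652/77346 = 15652*(1/77346) = 7826/38673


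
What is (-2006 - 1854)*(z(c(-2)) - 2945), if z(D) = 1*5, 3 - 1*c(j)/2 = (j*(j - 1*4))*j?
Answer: 11348400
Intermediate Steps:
c(j) = 6 - 2*j²*(-4 + j) (c(j) = 6 - 2*j*(j - 1*4)*j = 6 - 2*j*(j - 4)*j = 6 - 2*j*(-4 + j)*j = 6 - 2*j²*(-4 + j))
z(D) = 5
(-2006 - 1854)*(z(c(-2)) - 2945) = (-2006 - 1854)*(5 - 2945) = -3860*(-2940) = 11348400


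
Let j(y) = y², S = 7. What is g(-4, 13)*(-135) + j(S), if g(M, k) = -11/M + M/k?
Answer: -14597/52 ≈ -280.71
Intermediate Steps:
g(-4, 13)*(-135) + j(S) = (-11/(-4) - 4/13)*(-135) + 7² = (-11*(-¼) - 4*1/13)*(-135) + 49 = (11/4 - 4/13)*(-135) + 49 = (127/52)*(-135) + 49 = -17145/52 + 49 = -14597/52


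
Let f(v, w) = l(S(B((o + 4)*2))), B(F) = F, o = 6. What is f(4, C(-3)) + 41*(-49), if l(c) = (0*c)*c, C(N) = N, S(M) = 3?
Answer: -2009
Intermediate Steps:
l(c) = 0 (l(c) = 0*c = 0)
f(v, w) = 0
f(4, C(-3)) + 41*(-49) = 0 + 41*(-49) = 0 - 2009 = -2009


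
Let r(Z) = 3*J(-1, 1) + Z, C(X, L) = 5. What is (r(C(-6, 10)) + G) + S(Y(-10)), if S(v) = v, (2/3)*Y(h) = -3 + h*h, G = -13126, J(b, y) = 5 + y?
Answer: -25915/2 ≈ -12958.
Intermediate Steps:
Y(h) = -9/2 + 3*h²/2 (Y(h) = 3*(-3 + h*h)/2 = 3*(-3 + h²)/2 = -9/2 + 3*h²/2)
r(Z) = 18 + Z (r(Z) = 3*(5 + 1) + Z = 3*6 + Z = 18 + Z)
(r(C(-6, 10)) + G) + S(Y(-10)) = ((18 + 5) - 13126) + (-9/2 + (3/2)*(-10)²) = (23 - 13126) + (-9/2 + (3/2)*100) = -13103 + (-9/2 + 150) = -13103 + 291/2 = -25915/2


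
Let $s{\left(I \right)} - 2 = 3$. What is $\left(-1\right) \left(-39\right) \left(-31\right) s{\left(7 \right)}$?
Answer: $-6045$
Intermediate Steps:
$s{\left(I \right)} = 5$ ($s{\left(I \right)} = 2 + 3 = 5$)
$\left(-1\right) \left(-39\right) \left(-31\right) s{\left(7 \right)} = \left(-1\right) \left(-39\right) \left(-31\right) 5 = 39 \left(-31\right) 5 = \left(-1209\right) 5 = -6045$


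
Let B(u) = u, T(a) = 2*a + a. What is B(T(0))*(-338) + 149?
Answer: 149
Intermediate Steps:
T(a) = 3*a
B(T(0))*(-338) + 149 = (3*0)*(-338) + 149 = 0*(-338) + 149 = 0 + 149 = 149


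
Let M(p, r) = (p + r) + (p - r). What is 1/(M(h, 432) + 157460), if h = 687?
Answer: 1/158834 ≈ 6.2959e-6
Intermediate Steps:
M(p, r) = 2*p
1/(M(h, 432) + 157460) = 1/(2*687 + 157460) = 1/(1374 + 157460) = 1/158834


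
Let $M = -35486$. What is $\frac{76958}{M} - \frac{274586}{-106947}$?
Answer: $\frac{756765785}{1897560621} \approx 0.39881$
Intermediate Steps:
$\frac{76958}{M} - \frac{274586}{-106947} = \frac{76958}{-35486} - \frac{274586}{-106947} = 76958 \left(- \frac{1}{35486}\right) - - \frac{274586}{106947} = - \frac{38479}{17743} + \frac{274586}{106947} = \frac{756765785}{1897560621}$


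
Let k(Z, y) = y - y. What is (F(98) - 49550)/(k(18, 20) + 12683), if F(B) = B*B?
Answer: -39946/12683 ≈ -3.1496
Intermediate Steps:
F(B) = B**2
k(Z, y) = 0
(F(98) - 49550)/(k(18, 20) + 12683) = (98**2 - 49550)/(0 + 12683) = (9604 - 49550)/12683 = -39946*1/12683 = -39946/12683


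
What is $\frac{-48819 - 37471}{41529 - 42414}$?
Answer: $\frac{17258}{177} \approx 97.503$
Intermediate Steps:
$\frac{-48819 - 37471}{41529 - 42414} = - \frac{86290}{-885} = \left(-86290\right) \left(- \frac{1}{885}\right) = \frac{17258}{177}$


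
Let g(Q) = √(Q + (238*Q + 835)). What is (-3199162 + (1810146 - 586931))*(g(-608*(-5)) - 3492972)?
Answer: 6901927544484 - 1975947*√727395 ≈ 6.9002e+12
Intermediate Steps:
g(Q) = √(835 + 239*Q) (g(Q) = √(Q + (835 + 238*Q)) = √(835 + 239*Q))
(-3199162 + (1810146 - 586931))*(g(-608*(-5)) - 3492972) = (-3199162 + (1810146 - 586931))*(√(835 + 239*(-608*(-5))) - 3492972) = (-3199162 + 1223215)*(√(835 + 239*3040) - 3492972) = -1975947*(√(835 + 726560) - 3492972) = -1975947*(√727395 - 3492972) = -1975947*(-3492972 + √727395) = 6901927544484 - 1975947*√727395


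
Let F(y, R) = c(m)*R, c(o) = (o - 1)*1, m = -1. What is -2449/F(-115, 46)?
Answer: 2449/92 ≈ 26.620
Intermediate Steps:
c(o) = -1 + o (c(o) = (-1 + o)*1 = -1 + o)
F(y, R) = -2*R (F(y, R) = (-1 - 1)*R = -2*R)
-2449/F(-115, 46) = -2449/((-2*46)) = -2449/(-92) = -2449*(-1/92) = 2449/92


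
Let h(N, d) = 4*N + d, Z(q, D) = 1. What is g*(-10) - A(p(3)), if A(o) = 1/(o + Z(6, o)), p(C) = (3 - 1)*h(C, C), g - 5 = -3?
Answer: -621/31 ≈ -20.032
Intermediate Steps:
h(N, d) = d + 4*N
g = 2 (g = 5 - 3 = 2)
p(C) = 10*C (p(C) = (3 - 1)*(C + 4*C) = 2*(5*C) = 10*C)
A(o) = 1/(1 + o) (A(o) = 1/(o + 1) = 1/(1 + o))
g*(-10) - A(p(3)) = 2*(-10) - 1/(1 + 10*3) = -20 - 1/(1 + 30) = -20 - 1/31 = -621/31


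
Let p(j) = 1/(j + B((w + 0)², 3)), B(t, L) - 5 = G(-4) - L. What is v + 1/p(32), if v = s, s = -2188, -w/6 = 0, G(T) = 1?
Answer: -2153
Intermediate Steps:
w = 0 (w = -6*0 = 0)
B(t, L) = 6 - L (B(t, L) = 5 + (1 - L) = 6 - L)
p(j) = 1/(3 + j) (p(j) = 1/(j + (6 - 1*3)) = 1/(j + (6 - 3)) = 1/(j + 3) = 1/(3 + j))
v = -2188
v + 1/p(32) = -2188 + 1/(1/(3 + 32)) = -2188 + 1/(1/35) = -2188 + 35 = -2153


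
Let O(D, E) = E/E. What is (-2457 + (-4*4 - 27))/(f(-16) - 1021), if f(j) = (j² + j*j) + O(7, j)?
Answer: 625/127 ≈ 4.9213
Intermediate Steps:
O(D, E) = 1
f(j) = 1 + 2*j² (f(j) = (j² + j*j) + 1 = (j² + j²) + 1 = 2*j² + 1 = 1 + 2*j²)
(-2457 + (-4*4 - 27))/(f(-16) - 1021) = (-2457 + (-4*4 - 27))/((1 + 2*(-16)²) - 1021) = (-2457 + (-16 - 27))/((1 + 2*256) - 1021) = (-2457 - 43)/((1 + 512) - 1021) = -2500/(513 - 1021) = -2500/(-508) = -2500*(-1/508) = 625/127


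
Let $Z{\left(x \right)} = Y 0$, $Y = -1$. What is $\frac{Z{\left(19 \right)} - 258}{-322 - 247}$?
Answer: $\frac{258}{569} \approx 0.45343$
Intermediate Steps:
$Z{\left(x \right)} = 0$ ($Z{\left(x \right)} = \left(-1\right) 0 = 0$)
$\frac{Z{\left(19 \right)} - 258}{-322 - 247} = \frac{0 - 258}{-322 - 247} = - \frac{258}{-569} = \left(-258\right) \left(- \frac{1}{569}\right) = \frac{258}{569}$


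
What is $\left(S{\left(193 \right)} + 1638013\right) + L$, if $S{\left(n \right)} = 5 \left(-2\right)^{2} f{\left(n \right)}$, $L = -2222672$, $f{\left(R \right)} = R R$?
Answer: $160321$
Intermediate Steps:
$f{\left(R \right)} = R^{2}$
$S{\left(n \right)} = 20 n^{2}$ ($S{\left(n \right)} = 5 \left(-2\right)^{2} n^{2} = 5 \cdot 4 n^{2} = 20 n^{2}$)
$\left(S{\left(193 \right)} + 1638013\right) + L = \left(20 \cdot 193^{2} + 1638013\right) - 2222672 = \left(20 \cdot 37249 + 1638013\right) - 2222672 = \left(744980 + 1638013\right) - 2222672 = 2382993 - 2222672 = 160321$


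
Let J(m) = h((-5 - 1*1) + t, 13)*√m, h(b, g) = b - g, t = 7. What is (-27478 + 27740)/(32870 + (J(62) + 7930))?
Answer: 111350/17339907 + 131*√62/69359628 ≈ 0.0064365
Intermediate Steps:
J(m) = -12*√m (J(m) = (((-5 - 1*1) + 7) - 1*13)*√m = (((-5 - 1) + 7) - 13)*√m = ((-6 + 7) - 13)*√m = (1 - 13)*√m = -12*√m)
(-27478 + 27740)/(32870 + (J(62) + 7930)) = (-27478 + 27740)/(32870 + (-12*√62 + 7930)) = 262/(32870 + (7930 - 12*√62)) = 262/(40800 - 12*√62)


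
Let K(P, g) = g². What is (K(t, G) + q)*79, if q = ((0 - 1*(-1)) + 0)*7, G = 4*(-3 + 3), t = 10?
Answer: 553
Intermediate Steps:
G = 0 (G = 4*0 = 0)
q = 7 (q = ((0 + 1) + 0)*7 = (1 + 0)*7 = 1*7 = 7)
(K(t, G) + q)*79 = (0² + 7)*79 = (0 + 7)*79 = 7*79 = 553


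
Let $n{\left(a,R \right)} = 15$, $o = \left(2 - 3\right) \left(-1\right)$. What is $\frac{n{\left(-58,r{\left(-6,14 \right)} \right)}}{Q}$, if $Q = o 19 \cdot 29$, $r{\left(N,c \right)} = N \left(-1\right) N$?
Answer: $\frac{15}{551} \approx 0.027223$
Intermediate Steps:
$o = 1$ ($o = \left(-1\right) \left(-1\right) = 1$)
$r{\left(N,c \right)} = - N^{2}$ ($r{\left(N,c \right)} = - N N = - N^{2}$)
$Q = 551$ ($Q = 1 \cdot 19 \cdot 29 = 19 \cdot 29 = 551$)
$\frac{n{\left(-58,r{\left(-6,14 \right)} \right)}}{Q} = \frac{15}{551}$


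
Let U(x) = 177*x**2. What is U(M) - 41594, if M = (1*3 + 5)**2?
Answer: 683398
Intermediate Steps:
M = 64 (M = (3 + 5)**2 = 8**2 = 64)
U(M) - 41594 = 177*64**2 - 41594 = 177*4096 - 41594 = 724992 - 41594 = 683398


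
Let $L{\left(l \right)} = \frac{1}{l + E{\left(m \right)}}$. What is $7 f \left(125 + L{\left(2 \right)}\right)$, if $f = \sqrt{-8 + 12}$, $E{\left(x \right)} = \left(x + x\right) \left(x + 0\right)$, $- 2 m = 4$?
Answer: $\frac{8757}{5} \approx 1751.4$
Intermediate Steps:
$m = -2$ ($m = \left(- \frac{1}{2}\right) 4 = -2$)
$E{\left(x \right)} = 2 x^{2}$ ($E{\left(x \right)} = 2 x x = 2 x^{2}$)
$f = 2$ ($f = \sqrt{4} = 2$)
$L{\left(l \right)} = \frac{1}{8 + l}$ ($L{\left(l \right)} = \frac{1}{l + 2 \left(-2\right)^{2}} = \frac{1}{l + 2 \cdot 4} = \frac{1}{l + 8} = \frac{1}{8 + l}$)
$7 f \left(125 + L{\left(2 \right)}\right) = 7 \cdot 2 \left(125 + \frac{1}{8 + 2}\right) = 14 \left(125 + \frac{1}{10}\right) = 14 \cdot \frac{1251}{10} = \frac{8757}{5}$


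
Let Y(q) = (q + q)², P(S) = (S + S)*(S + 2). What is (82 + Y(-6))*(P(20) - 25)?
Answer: 193230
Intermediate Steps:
P(S) = 2*S*(2 + S) (P(S) = (2*S)*(2 + S) = 2*S*(2 + S))
Y(q) = 4*q² (Y(q) = (2*q)² = 4*q²)
(82 + Y(-6))*(P(20) - 25) = (82 + 4*(-6)²)*(2*20*(2 + 20) - 25) = (82 + 4*36)*(2*20*22 - 25) = (82 + 144)*(880 - 25) = 226*855 = 193230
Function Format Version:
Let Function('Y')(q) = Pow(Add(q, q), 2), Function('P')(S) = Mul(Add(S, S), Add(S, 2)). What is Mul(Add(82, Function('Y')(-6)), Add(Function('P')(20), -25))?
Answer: 193230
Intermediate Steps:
Function('P')(S) = Mul(2, S, Add(2, S)) (Function('P')(S) = Mul(Mul(2, S), Add(2, S)) = Mul(2, S, Add(2, S)))
Function('Y')(q) = Mul(4, Pow(q, 2)) (Function('Y')(q) = Pow(Mul(2, q), 2) = Mul(4, Pow(q, 2)))
Mul(Add(82, Function('Y')(-6)), Add(Function('P')(20), -25)) = Mul(Add(82, Mul(4, Pow(-6, 2))), Add(Mul(2, 20, Add(2, 20)), -25)) = Mul(Add(82, Mul(4, 36)), Add(Mul(2, 20, 22), -25)) = Mul(Add(82, 144), Add(880, -25)) = Mul(226, 855) = 193230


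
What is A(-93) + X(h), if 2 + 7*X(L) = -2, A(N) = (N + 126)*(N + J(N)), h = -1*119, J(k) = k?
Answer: -42970/7 ≈ -6138.6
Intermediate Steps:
h = -119
A(N) = 2*N*(126 + N) (A(N) = (N + 126)*(N + N) = (126 + N)*(2*N) = 2*N*(126 + N))
X(L) = -4/7 (X(L) = -2/7 + (⅐)*(-2) = -2/7 - 2/7 = -4/7)
A(-93) + X(h) = 2*(-93)*(126 - 93) - 4/7 = 2*(-93)*33 - 4/7 = -6138 - 4/7 = -42970/7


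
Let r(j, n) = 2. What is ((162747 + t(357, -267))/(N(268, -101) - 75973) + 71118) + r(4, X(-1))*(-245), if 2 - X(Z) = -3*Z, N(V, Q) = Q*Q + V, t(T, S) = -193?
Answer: 2313126979/32752 ≈ 70626.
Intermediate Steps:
N(V, Q) = V + Q**2 (N(V, Q) = Q**2 + V = V + Q**2)
X(Z) = 2 + 3*Z (X(Z) = 2 - (-3)*Z = 2 + 3*Z)
((162747 + t(357, -267))/(N(268, -101) - 75973) + 71118) + r(4, X(-1))*(-245) = ((162747 - 193)/((268 + (-101)**2) - 75973) + 71118) + 2*(-245) = (162554/((268 + 10201) - 75973) + 71118) - 490 = (162554/(10469 - 75973) + 71118) - 490 = (162554/(-65504) + 71118) - 490 = (162554*(-1/65504) + 71118) - 490 = (-81277/32752 + 71118) - 490 = 2329175459/32752 - 490 = 2313126979/32752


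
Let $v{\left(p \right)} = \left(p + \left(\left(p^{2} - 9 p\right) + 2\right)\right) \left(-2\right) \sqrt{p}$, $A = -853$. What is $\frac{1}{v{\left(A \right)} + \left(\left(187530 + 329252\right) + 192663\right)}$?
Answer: $\frac{141889}{368183652960745} + \frac{293774 i \sqrt{853}}{368183652960745} \approx 3.8538 \cdot 10^{-10} + 2.3304 \cdot 10^{-8} i$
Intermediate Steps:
$v{\left(p \right)} = \sqrt{p} \left(-4 - 2 p^{2} + 16 p\right)$ ($v{\left(p \right)} = \left(p + \left(2 + p^{2} - 9 p\right)\right) \left(-2\right) \sqrt{p} = \left(2 + p^{2} - 8 p\right) \left(-2\right) \sqrt{p} = \left(-4 - 2 p^{2} + 16 p\right) \sqrt{p} = \sqrt{p} \left(-4 - 2 p^{2} + 16 p\right)$)
$\frac{1}{v{\left(A \right)} + \left(\left(187530 + 329252\right) + 192663\right)} = \frac{1}{2 \sqrt{-853} \left(-2 - \left(-853\right)^{2} + 8 \left(-853\right)\right) + \left(\left(187530 + 329252\right) + 192663\right)} = \frac{1}{2 i \sqrt{853} \left(-2 - 727609 - 6824\right) + \left(516782 + 192663\right)} = \frac{1}{2 i \sqrt{853} \left(-2 - 727609 - 6824\right) + 709445} = \frac{1}{2 i \sqrt{853} \left(-734435\right) + 709445} = \frac{1}{- 1468870 i \sqrt{853} + 709445} = \frac{1}{709445 - 1468870 i \sqrt{853}}$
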